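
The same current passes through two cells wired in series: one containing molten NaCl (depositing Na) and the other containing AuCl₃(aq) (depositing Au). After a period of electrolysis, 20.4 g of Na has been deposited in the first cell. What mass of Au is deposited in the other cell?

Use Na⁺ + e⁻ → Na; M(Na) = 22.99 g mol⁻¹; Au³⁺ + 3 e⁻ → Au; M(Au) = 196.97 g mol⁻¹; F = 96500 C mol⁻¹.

58.3 g

n(Na) = 20.4 / 22.99 = 0.8873 mol.
Since Na⁺ + e⁻ → Na, n(e⁻) passed = 1 × 0.8873 = 0.8873 mol.
Cells in series carry the same charge, so the same 0.8873 mol of electrons passes through cell 2.
Au³⁺ + 3 e⁻ → Au, so n(Au) = 0.8873 / 3 = 0.2958 mol.
m(Au) = 0.2958 × 196.97 = 58.3 g.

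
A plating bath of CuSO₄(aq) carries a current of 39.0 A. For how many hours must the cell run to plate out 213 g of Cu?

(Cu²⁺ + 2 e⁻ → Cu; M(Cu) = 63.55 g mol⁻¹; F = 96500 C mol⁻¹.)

n(Cu) = m/M = 213 / 63.55 = 3.352 mol.
Each Cu atom requires 2 electrons, so n(e⁻) = 2 × 3.352 = 6.703 mol.
Q = n(e⁻)·F = 6.703 × 96500 = 646900 C.
t = Q/I = 646900 / 39.00 A = 16590 s = 4.61 h.

4.61 h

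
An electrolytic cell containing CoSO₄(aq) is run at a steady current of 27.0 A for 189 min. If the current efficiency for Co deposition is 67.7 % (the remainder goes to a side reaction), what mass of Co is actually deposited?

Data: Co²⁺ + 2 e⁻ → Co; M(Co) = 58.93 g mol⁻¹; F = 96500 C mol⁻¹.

63.3 g

Q = I·t = 27.00 × 11340 = 306200 C.
n(e⁻) = 306200/96500 = 3.173 mol; theoretically n(Co) = 3.173/2 = 1.586 mol, m_theo = 93.49 g.
At 67.7 % efficiency, m_actual = 0.677 × 93.49 = 63.3 g.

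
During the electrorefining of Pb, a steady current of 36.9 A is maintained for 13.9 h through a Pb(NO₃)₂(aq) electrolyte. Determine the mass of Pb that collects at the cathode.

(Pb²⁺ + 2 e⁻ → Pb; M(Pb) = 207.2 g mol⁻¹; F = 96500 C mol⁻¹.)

Q = I·t = 36.90 A × 50040 s = 1846000 C.
n(e⁻) = Q/F = 1846000 / 96500 = 19.13 mol.
Pb²⁺ + 2 e⁻ → Pb, so n(Pb) = n(e⁻)/2 = 9.567 mol.
m = n·M = 9.567 × 207.2 = 1980 g.

1980 g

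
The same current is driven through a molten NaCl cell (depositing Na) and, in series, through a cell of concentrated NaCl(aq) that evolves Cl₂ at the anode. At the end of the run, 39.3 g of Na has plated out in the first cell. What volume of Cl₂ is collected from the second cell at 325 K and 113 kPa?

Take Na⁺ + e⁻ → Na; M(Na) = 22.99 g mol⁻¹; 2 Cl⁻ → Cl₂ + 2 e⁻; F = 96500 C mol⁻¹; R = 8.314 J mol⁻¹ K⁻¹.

n(Na) = 39.3 / 22.99 = 1.709 mol, so n(e⁻) = 1 × 1.709 = 1.709 mol.
The cells are in series, so the same 1.709 mol of electrons passes through the second cell.
2 Cl⁻ → Cl₂ + 2 e⁻ — 2 mol e⁻ per mol Cl₂, so n(Cl₂) = 1.709/2 = 0.8547 mol.
V = nRT/P = (0.8547 × 8.314 × 325) / (113 × 10³) = 0.0204 m³ = 20.4 L.

20.4 L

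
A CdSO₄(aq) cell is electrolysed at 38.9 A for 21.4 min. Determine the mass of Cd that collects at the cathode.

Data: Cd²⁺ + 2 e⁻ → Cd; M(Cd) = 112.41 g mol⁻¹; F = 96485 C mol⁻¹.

Q = I·t = 38.90 A × 1284.0 s = 49950 C.
n(e⁻) = Q/F = 49950 / 96485 = 0.5177 mol.
Cd²⁺ + 2 e⁻ → Cd, so n(Cd) = n(e⁻)/2 = 0.2588 mol.
m = n·M = 0.2588 × 112.41 = 29.1 g.

29.1 g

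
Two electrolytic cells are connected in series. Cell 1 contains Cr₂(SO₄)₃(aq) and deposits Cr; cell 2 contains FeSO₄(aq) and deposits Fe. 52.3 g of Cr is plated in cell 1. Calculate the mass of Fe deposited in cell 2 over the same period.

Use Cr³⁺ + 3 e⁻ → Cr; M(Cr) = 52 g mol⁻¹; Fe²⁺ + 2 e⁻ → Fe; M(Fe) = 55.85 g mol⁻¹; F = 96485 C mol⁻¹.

n(Cr) = 52.3 / 52 = 1.006 mol.
Since Cr³⁺ + 3 e⁻ → Cr, n(e⁻) passed = 3 × 1.006 = 3.017 mol.
Cells in series carry the same charge, so the same 3.017 mol of electrons passes through cell 2.
Fe²⁺ + 2 e⁻ → Fe, so n(Fe) = 3.017 / 2 = 1.509 mol.
m(Fe) = 1.509 × 55.85 = 84.3 g.

84.3 g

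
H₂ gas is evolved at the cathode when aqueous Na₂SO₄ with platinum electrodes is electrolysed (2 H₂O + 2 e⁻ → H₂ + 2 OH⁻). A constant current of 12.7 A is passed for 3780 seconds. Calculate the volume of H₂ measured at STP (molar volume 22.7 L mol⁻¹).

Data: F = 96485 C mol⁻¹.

Q = I·t = 12.70 A × 3780.0 s = 48010 C.
n(e⁻) = Q/F = 48010 / 96485 = 0.4975 mol.
2 electrons are transferred per H₂ molecule, so n(H₂) = 0.4975 / 2 = 0.2488 mol.
V = n × V_m = 0.2488 × 22.7 = 5.65 L.

5.65 L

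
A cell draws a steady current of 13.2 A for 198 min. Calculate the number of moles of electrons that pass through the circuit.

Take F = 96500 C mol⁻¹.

1.63 mol

Q = I·t = 13.20 A × 11880 s = 156800 C.
n(e⁻) = Q/F = 156800 / 96500 = 1.63 mol.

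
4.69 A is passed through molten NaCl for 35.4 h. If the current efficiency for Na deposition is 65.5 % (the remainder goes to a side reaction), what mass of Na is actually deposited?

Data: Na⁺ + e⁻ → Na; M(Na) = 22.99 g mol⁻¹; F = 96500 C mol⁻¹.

Q = I·t = 4.690 × 127440 = 597700 C.
n(e⁻) = 597700/96500 = 6.194 mol; theoretically n(Na) = 6.194/1 = 6.194 mol, m_theo = 142.4 g.
At 65.5 % efficiency, m_actual = 0.655 × 142.4 = 93.3 g.

93.3 g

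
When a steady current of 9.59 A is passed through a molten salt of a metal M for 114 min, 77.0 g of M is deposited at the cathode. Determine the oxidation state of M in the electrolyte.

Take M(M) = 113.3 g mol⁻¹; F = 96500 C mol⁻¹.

+1

Q = I·t = 9.590 A × 6840.0 s = 65600 C, so n(e⁻) = 65600/96500 = 0.6797 mol.
n(M) deposited = 77.0 / 113.3 = 0.6796 mol.
Electrons per atom = n(e⁻)/n(M) = 0.6797 / 0.6796 = 1.00 ≈ 1, so the ion is M⁺.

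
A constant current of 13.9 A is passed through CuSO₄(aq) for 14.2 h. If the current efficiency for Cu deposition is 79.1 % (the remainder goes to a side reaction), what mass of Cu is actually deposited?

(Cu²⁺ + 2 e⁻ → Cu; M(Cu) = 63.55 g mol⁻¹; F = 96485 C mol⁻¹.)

185 g

Q = I·t = 13.90 × 51120 = 710600 C.
n(e⁻) = 710600/96485 = 7.365 mol; theoretically n(Cu) = 7.365/2 = 3.682 mol, m_theo = 234.0 g.
At 79.1 % efficiency, m_actual = 0.791 × 234.0 = 185 g.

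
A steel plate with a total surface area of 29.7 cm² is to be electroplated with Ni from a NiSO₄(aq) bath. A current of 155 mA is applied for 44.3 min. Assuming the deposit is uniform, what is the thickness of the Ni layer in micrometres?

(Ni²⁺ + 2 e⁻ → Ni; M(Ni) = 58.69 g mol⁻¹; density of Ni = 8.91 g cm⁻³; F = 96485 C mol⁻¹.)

4.74 μm

Q = I·t = 0.1550 × 2658.0 = 412.0 C; n(e⁻) = 0.004270 mol.
n(Ni) = n(e⁻)/2 = 0.002135 mol, so m = 0.002135 × 58.69 = 0.1253 g.
Volume = m/ρ = 0.1253 / 8.91 = 0.01406 cm³.
Thickness = V/A = 0.01406 / 29.7 = 4.74 × 10⁻⁴ cm = 4.74 μm.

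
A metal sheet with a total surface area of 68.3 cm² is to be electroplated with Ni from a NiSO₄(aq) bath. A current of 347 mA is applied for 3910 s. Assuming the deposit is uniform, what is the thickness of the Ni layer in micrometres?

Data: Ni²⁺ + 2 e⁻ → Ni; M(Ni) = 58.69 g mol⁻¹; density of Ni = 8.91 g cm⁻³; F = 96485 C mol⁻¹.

6.78 μm

Q = I·t = 0.3470 × 3910.0 = 1357 C; n(e⁻) = 0.01406 mol.
n(Ni) = n(e⁻)/2 = 0.007031 mol, so m = 0.007031 × 58.69 = 0.4126 g.
Volume = m/ρ = 0.4126 / 8.91 = 0.04631 cm³.
Thickness = V/A = 0.04631 / 68.3 = 6.78 × 10⁻⁴ cm = 6.78 μm.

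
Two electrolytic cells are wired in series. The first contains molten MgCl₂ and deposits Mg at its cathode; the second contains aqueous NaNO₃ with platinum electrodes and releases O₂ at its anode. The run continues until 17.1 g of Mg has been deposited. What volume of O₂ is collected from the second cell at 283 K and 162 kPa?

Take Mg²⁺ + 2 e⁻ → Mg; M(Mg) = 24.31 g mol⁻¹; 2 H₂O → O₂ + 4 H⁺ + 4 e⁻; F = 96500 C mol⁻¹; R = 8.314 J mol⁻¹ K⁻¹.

5.11 L

n(Mg) = 17.1 / 24.31 = 0.7034 mol, so n(e⁻) = 2 × 0.7034 = 1.407 mol.
The cells are in series, so the same 1.407 mol of electrons passes through the second cell.
2 H₂O → O₂ + 4 H⁺ + 4 e⁻ — 4 mol e⁻ per mol O₂, so n(O₂) = 1.407/4 = 0.3517 mol.
V = nRT/P = (0.3517 × 8.314 × 283) / (162 × 10³) = 0.00511 m³ = 5.11 L.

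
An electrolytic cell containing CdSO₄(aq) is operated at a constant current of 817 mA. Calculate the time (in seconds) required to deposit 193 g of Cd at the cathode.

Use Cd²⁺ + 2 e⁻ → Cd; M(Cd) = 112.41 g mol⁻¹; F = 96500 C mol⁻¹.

4.06 × 10⁵ s

n(Cd) = m/M = 193 / 112.41 = 1.717 mol.
Each Cd atom requires 2 electrons, so n(e⁻) = 2 × 1.717 = 3.434 mol.
Q = n(e⁻)·F = 3.434 × 96500 = 331400 C.
t = Q/I = 331400 / 0.8170 A = 405600 s.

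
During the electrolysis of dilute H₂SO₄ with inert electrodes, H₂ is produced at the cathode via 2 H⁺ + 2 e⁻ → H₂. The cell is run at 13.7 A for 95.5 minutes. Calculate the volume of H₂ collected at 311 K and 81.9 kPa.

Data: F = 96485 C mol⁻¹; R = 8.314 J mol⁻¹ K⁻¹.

Q = I·t = 13.70 A × 5730.0 s = 78500 C.
n(e⁻) = Q/F = 78500 / 96485 = 0.8136 mol.
2 electrons are transferred per H₂ molecule, so n(H₂) = 0.8136 / 2 = 0.4068 mol.
V = nRT/P = (0.4068 × 8.314 × 311) / (81.9 × 10³ Pa) = 0.0128 m³ = 12.8 L.

12.8 L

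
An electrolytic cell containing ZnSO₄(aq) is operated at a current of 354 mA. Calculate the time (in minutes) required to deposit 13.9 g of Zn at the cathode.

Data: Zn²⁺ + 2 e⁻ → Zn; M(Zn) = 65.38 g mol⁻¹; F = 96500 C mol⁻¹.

n(Zn) = m/M = 13.9 / 65.38 = 0.2126 mol.
Each Zn atom requires 2 electrons, so n(e⁻) = 2 × 0.2126 = 0.4252 mol.
Q = n(e⁻)·F = 0.4252 × 96500 = 41030 C.
t = Q/I = 41030 / 0.3540 A = 115900 s = 1930 min.

1930 min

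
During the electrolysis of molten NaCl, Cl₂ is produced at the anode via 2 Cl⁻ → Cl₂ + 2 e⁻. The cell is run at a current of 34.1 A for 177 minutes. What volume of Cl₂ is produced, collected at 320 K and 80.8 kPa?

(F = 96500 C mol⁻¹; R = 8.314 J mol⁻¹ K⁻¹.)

Q = I·t = 34.10 A × 10620 s = 362100 C.
n(e⁻) = Q/F = 362100 / 96500 = 3.753 mol.
2 electrons are transferred per Cl₂ molecule, so n(Cl₂) = 3.753 / 2 = 1.876 mol.
V = nRT/P = (1.876 × 8.314 × 320) / (80.8 × 10³ Pa) = 0.0618 m³ = 61.8 L.

61.8 L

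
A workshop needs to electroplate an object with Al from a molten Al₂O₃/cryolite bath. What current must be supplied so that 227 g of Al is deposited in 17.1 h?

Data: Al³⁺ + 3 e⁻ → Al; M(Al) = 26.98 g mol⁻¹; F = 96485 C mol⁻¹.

n(Al) = 227 / 26.98 = 8.414 mol.
n(e⁻) = 3 × 8.414 = 25.24 mol.
Q = n(e⁻)·F = 25.24 × 96485 = 2435000 C.
I = Q/t = 2435000 / 61560 s = 39.6 A.

39.6 A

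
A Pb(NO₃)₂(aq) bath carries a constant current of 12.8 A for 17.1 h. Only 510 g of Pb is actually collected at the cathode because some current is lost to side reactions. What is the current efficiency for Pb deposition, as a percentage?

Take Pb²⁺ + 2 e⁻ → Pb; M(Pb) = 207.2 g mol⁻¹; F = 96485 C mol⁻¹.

60.3 %

Q = I·t = 12.80 × 61560 = 788000 C; n(e⁻) = 788000/96485 = 8.167 mol.
Theoretical n(Pb) = n(e⁻)/2 = 4.083 mol, i.e. m_theo = 4.083 × 207.2 = 846.1 g.
Efficiency = m_actual / m_theo = 510 / 846.1 = 60.3 %.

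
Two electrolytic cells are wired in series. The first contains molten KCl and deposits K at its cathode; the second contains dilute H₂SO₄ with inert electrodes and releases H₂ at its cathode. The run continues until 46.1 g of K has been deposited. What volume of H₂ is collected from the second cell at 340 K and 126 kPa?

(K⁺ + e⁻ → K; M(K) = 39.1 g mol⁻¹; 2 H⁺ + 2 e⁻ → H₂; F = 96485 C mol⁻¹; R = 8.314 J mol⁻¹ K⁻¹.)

13.2 L

n(K) = 46.1 / 39.1 = 1.179 mol, so n(e⁻) = 1 × 1.179 = 1.179 mol.
The cells are in series, so the same 1.179 mol of electrons passes through the second cell.
2 H⁺ + 2 e⁻ → H₂ — 2 mol e⁻ per mol H₂, so n(H₂) = 1.179/2 = 0.5895 mol.
V = nRT/P = (0.5895 × 8.314 × 340) / (126 × 10³) = 0.0132 m³ = 13.2 L.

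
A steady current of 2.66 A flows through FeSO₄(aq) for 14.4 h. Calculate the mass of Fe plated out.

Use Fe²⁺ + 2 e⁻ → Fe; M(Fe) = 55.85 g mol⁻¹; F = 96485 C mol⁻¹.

Q = I·t = 2.660 A × 51840 s = 137900 C.
n(e⁻) = Q/F = 137900 / 96485 = 1.429 mol.
Fe²⁺ + 2 e⁻ → Fe, so n(Fe) = n(e⁻)/2 = 0.7146 mol.
m = n·M = 0.7146 × 55.85 = 39.9 g.

39.9 g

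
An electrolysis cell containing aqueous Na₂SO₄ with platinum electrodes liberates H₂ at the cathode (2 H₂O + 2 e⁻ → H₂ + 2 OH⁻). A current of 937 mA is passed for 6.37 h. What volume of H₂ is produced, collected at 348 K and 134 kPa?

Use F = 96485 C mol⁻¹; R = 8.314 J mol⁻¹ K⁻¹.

Q = I·t = 0.9370 A × 22932 s = 21490 C.
n(e⁻) = Q/F = 21490 / 96485 = 0.2227 mol.
2 electrons are transferred per H₂ molecule, so n(H₂) = 0.2227 / 2 = 0.1114 mol.
V = nRT/P = (0.1114 × 8.314 × 348) / (134 × 10³ Pa) = 0.00240 m³ = 2.40 L.

2.40 L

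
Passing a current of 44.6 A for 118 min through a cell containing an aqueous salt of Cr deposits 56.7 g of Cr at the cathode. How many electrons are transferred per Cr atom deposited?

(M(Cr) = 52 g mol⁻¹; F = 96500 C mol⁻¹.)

3

Q = I·t = 44.60 A × 7080.0 s = 315800 C, so n(e⁻) = 315800/96500 = 3.272 mol.
n(Cr) deposited = 56.7 / 52 = 1.090 mol.
Electrons per atom = n(e⁻)/n(Cr) = 3.272 / 1.090 = 3.00 ≈ 3, so the ion is Cr³⁺.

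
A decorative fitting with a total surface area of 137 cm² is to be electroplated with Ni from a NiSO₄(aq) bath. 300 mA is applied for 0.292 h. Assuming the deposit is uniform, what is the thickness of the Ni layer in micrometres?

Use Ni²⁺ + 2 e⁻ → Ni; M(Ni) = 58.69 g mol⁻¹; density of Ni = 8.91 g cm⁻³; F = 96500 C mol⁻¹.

0.786 μm

Q = I·t = 0.3000 × 1051.2 = 315.4 C; n(e⁻) = 0.003268 mol.
n(Ni) = n(e⁻)/2 = 0.001634 mol, so m = 0.001634 × 58.69 = 0.09590 g.
Volume = m/ρ = 0.09590 / 8.91 = 0.01076 cm³.
Thickness = V/A = 0.01076 / 137 = 7.86 × 10⁻⁵ cm = 0.786 μm.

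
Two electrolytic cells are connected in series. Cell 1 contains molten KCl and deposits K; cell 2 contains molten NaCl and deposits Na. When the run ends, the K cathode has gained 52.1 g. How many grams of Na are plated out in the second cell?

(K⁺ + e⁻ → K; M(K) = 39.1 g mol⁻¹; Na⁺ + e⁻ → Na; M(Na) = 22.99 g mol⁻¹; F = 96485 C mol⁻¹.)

n(K) = 52.1 / 39.1 = 1.332 mol.
Since K⁺ + e⁻ → K, n(e⁻) passed = 1 × 1.332 = 1.332 mol.
Cells in series carry the same charge, so the same 1.332 mol of electrons passes through cell 2.
Na⁺ + e⁻ → Na, so n(Na) = 1.332 / 1 = 1.332 mol.
m(Na) = 1.332 × 22.99 = 30.6 g.

30.6 g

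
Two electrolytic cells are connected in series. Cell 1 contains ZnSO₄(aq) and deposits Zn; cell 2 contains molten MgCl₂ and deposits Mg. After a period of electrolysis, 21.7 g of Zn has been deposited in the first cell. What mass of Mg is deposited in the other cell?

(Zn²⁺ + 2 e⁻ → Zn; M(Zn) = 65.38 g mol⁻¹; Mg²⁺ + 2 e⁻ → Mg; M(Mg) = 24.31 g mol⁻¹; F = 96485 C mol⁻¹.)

8.07 g

n(Zn) = 21.7 / 65.38 = 0.3319 mol.
Since Zn²⁺ + 2 e⁻ → Zn, n(e⁻) passed = 2 × 0.3319 = 0.6638 mol.
Cells in series carry the same charge, so the same 0.6638 mol of electrons passes through cell 2.
Mg²⁺ + 2 e⁻ → Mg, so n(Mg) = 0.6638 / 2 = 0.3319 mol.
m(Mg) = 0.3319 × 24.31 = 8.07 g.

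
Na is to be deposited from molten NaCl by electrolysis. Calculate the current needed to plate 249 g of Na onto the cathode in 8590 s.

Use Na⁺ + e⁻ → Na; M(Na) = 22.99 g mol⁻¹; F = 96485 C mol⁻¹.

122 A

n(Na) = 249 / 22.99 = 10.83 mol.
n(e⁻) = 1 × 10.83 = 10.83 mol.
Q = n(e⁻)·F = 10.83 × 96485 = 1045000 C.
I = Q/t = 1045000 / 8590.0 s = 122 A.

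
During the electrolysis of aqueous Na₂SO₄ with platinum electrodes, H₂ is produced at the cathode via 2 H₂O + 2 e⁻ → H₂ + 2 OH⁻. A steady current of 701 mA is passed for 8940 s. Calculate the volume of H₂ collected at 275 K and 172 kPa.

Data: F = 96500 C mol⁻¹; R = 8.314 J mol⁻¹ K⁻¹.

Q = I·t = 0.7010 A × 8940.0 s = 6267 C.
n(e⁻) = Q/F = 6267 / 96500 = 0.06494 mol.
2 electrons are transferred per H₂ molecule, so n(H₂) = 0.06494 / 2 = 0.03247 mol.
V = nRT/P = (0.03247 × 8.314 × 275) / (172 × 10³ Pa) = 4.32 × 10⁻⁴ m³ = 0.432 L.

0.432 L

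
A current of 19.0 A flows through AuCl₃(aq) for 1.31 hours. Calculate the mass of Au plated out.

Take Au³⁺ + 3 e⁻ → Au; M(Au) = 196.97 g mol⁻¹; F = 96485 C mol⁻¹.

61.0 g

Q = I·t = 19.00 A × 4716.0 s = 89600 C.
n(e⁻) = Q/F = 89600 / 96485 = 0.9287 mol.
Au³⁺ + 3 e⁻ → Au, so n(Au) = n(e⁻)/3 = 0.3096 mol.
m = n·M = 0.3096 × 196.97 = 61.0 g.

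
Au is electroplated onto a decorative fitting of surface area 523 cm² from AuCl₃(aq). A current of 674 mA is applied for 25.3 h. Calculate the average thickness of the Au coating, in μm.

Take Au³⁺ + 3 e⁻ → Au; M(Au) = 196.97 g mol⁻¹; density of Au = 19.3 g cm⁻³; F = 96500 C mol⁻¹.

41.4 μm

Q = I·t = 0.6740 × 91080 = 61390 C; n(e⁻) = 0.6361 mol.
n(Au) = n(e⁻)/3 = 0.2120 mol, so m = 0.2120 × 196.97 = 41.77 g.
Volume = m/ρ = 41.77 / 19.3 = 2.164 cm³.
Thickness = V/A = 2.164 / 523 = 0.00414 cm = 41.4 μm.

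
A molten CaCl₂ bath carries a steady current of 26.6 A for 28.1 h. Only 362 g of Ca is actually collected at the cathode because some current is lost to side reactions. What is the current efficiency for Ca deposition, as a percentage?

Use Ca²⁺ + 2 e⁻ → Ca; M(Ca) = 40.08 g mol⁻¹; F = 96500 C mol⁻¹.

64.8 %

Q = I·t = 26.60 × 101160 = 2691000 C; n(e⁻) = 2691000/96500 = 27.88 mol.
Theoretical n(Ca) = n(e⁻)/2 = 13.94 mol, i.e. m_theo = 13.94 × 40.08 = 558.8 g.
Efficiency = m_actual / m_theo = 362 / 558.8 = 64.8 %.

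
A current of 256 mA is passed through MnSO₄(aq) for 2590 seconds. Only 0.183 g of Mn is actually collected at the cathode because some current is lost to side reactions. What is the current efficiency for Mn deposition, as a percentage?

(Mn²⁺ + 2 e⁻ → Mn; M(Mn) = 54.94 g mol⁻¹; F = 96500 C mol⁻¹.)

97.0 %

Q = I·t = 0.2560 × 2590.0 = 663.0 C; n(e⁻) = 663.0/96500 = 0.006871 mol.
Theoretical n(Mn) = n(e⁻)/2 = 0.003435 mol, i.e. m_theo = 0.003435 × 54.94 = 0.1887 g.
Efficiency = m_actual / m_theo = 0.183 / 0.1887 = 97.0 %.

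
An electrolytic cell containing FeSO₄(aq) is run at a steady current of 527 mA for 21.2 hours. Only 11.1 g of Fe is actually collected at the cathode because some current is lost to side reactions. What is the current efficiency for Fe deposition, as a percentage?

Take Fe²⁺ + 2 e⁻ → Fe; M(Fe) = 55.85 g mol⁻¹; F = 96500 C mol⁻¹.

Q = I·t = 0.5270 × 76320 = 40220 C; n(e⁻) = 40220/96500 = 0.4168 mol.
Theoretical n(Fe) = n(e⁻)/2 = 0.2084 mol, i.e. m_theo = 0.2084 × 55.85 = 11.64 g.
Efficiency = m_actual / m_theo = 11.1 / 11.64 = 95.4 %.

95.4 %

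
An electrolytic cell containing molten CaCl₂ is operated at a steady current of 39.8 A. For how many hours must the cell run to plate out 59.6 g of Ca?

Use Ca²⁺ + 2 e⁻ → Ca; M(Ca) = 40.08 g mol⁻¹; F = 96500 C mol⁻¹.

n(Ca) = m/M = 59.6 / 40.08 = 1.487 mol.
Each Ca atom requires 2 electrons, so n(e⁻) = 2 × 1.487 = 2.974 mol.
Q = n(e⁻)·F = 2.974 × 96500 = 287000 C.
t = Q/I = 287000 / 39.80 A = 7211 s = 2.00 h.

2.00 h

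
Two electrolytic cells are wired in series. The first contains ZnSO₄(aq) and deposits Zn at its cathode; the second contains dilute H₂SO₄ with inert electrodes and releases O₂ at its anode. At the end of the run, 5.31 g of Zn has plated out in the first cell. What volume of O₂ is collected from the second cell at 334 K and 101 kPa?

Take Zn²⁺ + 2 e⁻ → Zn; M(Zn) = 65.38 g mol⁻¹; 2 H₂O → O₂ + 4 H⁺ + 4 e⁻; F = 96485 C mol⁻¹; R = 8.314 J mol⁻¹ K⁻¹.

n(Zn) = 5.31 / 65.38 = 0.08122 mol, so n(e⁻) = 2 × 0.08122 = 0.1624 mol.
The cells are in series, so the same 0.1624 mol of electrons passes through the second cell.
2 H₂O → O₂ + 4 H⁺ + 4 e⁻ — 4 mol e⁻ per mol O₂, so n(O₂) = 0.1624/4 = 0.04061 mol.
V = nRT/P = (0.04061 × 8.314 × 334) / (101 × 10³) = 0.00112 m³ = 1.12 L.

1.12 L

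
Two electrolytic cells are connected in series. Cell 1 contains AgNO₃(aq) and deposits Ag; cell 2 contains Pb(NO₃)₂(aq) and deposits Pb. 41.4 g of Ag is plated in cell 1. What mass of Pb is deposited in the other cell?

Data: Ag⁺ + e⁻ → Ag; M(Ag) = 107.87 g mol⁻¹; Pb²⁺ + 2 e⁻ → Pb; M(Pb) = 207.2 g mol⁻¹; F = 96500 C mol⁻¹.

n(Ag) = 41.4 / 107.87 = 0.3838 mol.
Since Ag⁺ + e⁻ → Ag, n(e⁻) passed = 1 × 0.3838 = 0.3838 mol.
Cells in series carry the same charge, so the same 0.3838 mol of electrons passes through cell 2.
Pb²⁺ + 2 e⁻ → Pb, so n(Pb) = 0.3838 / 2 = 0.1919 mol.
m(Pb) = 0.1919 × 207.2 = 39.8 g.

39.8 g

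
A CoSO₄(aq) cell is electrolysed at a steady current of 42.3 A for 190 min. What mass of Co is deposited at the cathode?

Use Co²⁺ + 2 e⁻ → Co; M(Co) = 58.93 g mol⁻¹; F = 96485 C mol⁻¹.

147 g

Q = I·t = 42.30 A × 11400 s = 482200 C.
n(e⁻) = Q/F = 482200 / 96485 = 4.998 mol.
Co²⁺ + 2 e⁻ → Co, so n(Co) = n(e⁻)/2 = 2.499 mol.
m = n·M = 2.499 × 58.93 = 147 g.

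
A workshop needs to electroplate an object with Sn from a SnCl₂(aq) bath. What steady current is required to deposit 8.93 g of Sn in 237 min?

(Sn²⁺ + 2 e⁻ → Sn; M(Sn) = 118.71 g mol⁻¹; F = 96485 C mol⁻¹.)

1.02 A

n(Sn) = 8.93 / 118.71 = 0.07523 mol.
n(e⁻) = 2 × 0.07523 = 0.1505 mol.
Q = n(e⁻)·F = 0.1505 × 96485 = 14520 C.
I = Q/t = 14520 / 14220 s = 1.02 A.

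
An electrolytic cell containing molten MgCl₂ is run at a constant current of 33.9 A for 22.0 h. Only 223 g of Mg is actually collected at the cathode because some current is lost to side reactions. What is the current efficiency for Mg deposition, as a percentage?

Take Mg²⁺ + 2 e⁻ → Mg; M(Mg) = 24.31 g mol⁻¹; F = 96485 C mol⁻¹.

65.9 %

Q = I·t = 33.90 × 79200 = 2685000 C; n(e⁻) = 2685000/96485 = 27.83 mol.
Theoretical n(Mg) = n(e⁻)/2 = 13.91 mol, i.e. m_theo = 13.91 × 24.31 = 338.2 g.
Efficiency = m_actual / m_theo = 223 / 338.2 = 65.9 %.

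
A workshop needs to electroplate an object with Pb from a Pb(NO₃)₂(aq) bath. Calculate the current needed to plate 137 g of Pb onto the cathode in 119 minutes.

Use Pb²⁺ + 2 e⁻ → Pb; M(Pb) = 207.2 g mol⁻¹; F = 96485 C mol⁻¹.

17.9 A

n(Pb) = 137 / 207.2 = 0.6612 mol.
n(e⁻) = 2 × 0.6612 = 1.322 mol.
Q = n(e⁻)·F = 1.322 × 96485 = 127600 C.
I = Q/t = 127600 / 7140.0 s = 17.9 A.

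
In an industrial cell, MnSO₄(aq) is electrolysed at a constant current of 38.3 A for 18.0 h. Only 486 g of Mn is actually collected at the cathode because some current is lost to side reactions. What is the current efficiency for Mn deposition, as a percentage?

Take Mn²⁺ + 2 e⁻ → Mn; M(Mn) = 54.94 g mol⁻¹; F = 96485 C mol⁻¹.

Q = I·t = 38.30 × 64800 = 2482000 C; n(e⁻) = 2482000/96485 = 25.72 mol.
Theoretical n(Mn) = n(e⁻)/2 = 12.86 mol, i.e. m_theo = 12.86 × 54.94 = 706.6 g.
Efficiency = m_actual / m_theo = 486 / 706.6 = 68.8 %.

68.8 %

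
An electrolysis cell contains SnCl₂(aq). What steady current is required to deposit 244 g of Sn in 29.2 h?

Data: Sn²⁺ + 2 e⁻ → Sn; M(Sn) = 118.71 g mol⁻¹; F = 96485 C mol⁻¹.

3.77 A

n(Sn) = 244 / 118.71 = 2.055 mol.
n(e⁻) = 2 × 2.055 = 4.111 mol.
Q = n(e⁻)·F = 4.111 × 96485 = 396600 C.
I = Q/t = 396600 / 105120 s = 3.77 A.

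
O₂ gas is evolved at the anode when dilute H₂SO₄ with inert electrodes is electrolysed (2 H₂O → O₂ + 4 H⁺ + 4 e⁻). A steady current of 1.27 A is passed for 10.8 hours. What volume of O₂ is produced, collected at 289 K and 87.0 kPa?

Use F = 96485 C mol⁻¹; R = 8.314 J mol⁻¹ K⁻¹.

3.53 L

Q = I·t = 1.270 A × 38880 s = 49380 C.
n(e⁻) = Q/F = 49380 / 96485 = 0.5118 mol.
4 electrons are transferred per O₂ molecule, so n(O₂) = 0.5118 / 4 = 0.1279 mol.
V = nRT/P = (0.1279 × 8.314 × 289) / (87.0 × 10³ Pa) = 0.00353 m³ = 3.53 L.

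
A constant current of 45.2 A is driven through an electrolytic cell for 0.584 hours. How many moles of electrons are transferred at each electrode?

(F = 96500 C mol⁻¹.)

0.985 mol

Q = I·t = 45.20 A × 2102.4 s = 95030 C.
n(e⁻) = Q/F = 95030 / 96500 = 0.985 mol.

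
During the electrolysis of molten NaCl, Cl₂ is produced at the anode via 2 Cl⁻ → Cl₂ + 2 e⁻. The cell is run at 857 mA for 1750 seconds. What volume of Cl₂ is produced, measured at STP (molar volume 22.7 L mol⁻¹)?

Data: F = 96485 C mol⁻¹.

Q = I·t = 0.8570 A × 1750.0 s = 1500 C.
n(e⁻) = Q/F = 1500 / 96485 = 0.01554 mol.
2 electrons are transferred per Cl₂ molecule, so n(Cl₂) = 0.01554 / 2 = 0.007772 mol.
V = n × V_m = 0.007772 × 22.7 = 0.176 L.

0.176 L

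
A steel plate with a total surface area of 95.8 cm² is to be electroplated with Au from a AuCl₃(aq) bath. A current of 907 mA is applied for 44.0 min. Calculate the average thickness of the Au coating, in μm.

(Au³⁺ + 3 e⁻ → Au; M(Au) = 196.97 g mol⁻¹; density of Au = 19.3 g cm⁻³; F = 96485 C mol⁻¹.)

Q = I·t = 0.9070 × 2640.0 = 2394 C; n(e⁻) = 0.02482 mol.
n(Au) = n(e⁻)/3 = 0.008272 mol, so m = 0.008272 × 196.97 = 1.629 g.
Volume = m/ρ = 1.629 / 19.3 = 0.08443 cm³.
Thickness = V/A = 0.08443 / 95.8 = 8.81 × 10⁻⁴ cm = 8.81 μm.

8.81 μm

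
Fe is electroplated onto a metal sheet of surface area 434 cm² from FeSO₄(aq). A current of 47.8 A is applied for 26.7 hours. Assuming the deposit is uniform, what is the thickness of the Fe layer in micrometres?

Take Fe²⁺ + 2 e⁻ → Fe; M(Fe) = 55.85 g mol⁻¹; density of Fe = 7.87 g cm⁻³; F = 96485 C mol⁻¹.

3890 μm

Q = I·t = 47.80 × 96120 = 4595000 C; n(e⁻) = 47.62 mol.
n(Fe) = n(e⁻)/2 = 23.81 mol, so m = 23.81 × 55.85 = 1330 g.
Volume = m/ρ = 1330 / 7.87 = 169.0 cm³.
Thickness = V/A = 169.0 / 434 = 0.389 cm = 3890 μm.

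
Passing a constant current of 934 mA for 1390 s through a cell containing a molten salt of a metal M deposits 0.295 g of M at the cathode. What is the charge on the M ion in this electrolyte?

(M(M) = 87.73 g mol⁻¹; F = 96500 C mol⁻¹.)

Q = I·t = 0.9340 A × 1390.0 s = 1298 C, so n(e⁻) = 1298/96500 = 0.01345 mol.
n(M) deposited = 0.295 / 87.73 = 0.003363 mol.
Electrons per atom = n(e⁻)/n(M) = 0.01345 / 0.003363 = 4.00 ≈ 4, so the ion is M⁴⁺.

+4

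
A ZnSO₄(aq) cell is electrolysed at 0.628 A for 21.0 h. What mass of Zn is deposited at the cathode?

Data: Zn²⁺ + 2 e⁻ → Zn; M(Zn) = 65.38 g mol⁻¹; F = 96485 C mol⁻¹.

16.1 g

Q = I·t = 0.6280 A × 75600 s = 47480 C.
n(e⁻) = Q/F = 47480 / 96485 = 0.4921 mol.
Zn²⁺ + 2 e⁻ → Zn, so n(Zn) = n(e⁻)/2 = 0.2460 mol.
m = n·M = 0.2460 × 65.38 = 16.1 g.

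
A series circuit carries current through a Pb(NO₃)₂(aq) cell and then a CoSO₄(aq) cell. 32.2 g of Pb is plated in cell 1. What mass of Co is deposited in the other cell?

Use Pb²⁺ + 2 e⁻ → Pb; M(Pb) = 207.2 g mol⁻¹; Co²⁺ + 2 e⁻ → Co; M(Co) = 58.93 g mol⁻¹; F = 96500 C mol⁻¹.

n(Pb) = 32.2 / 207.2 = 0.1554 mol.
Since Pb²⁺ + 2 e⁻ → Pb, n(e⁻) passed = 2 × 0.1554 = 0.3108 mol.
Cells in series carry the same charge, so the same 0.3108 mol of electrons passes through cell 2.
Co²⁺ + 2 e⁻ → Co, so n(Co) = 0.3108 / 2 = 0.1554 mol.
m(Co) = 0.1554 × 58.93 = 9.16 g.

9.16 g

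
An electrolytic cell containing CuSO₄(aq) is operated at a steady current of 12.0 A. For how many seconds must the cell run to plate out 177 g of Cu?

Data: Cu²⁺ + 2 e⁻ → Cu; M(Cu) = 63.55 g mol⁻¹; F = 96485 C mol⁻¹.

n(Cu) = m/M = 177 / 63.55 = 2.785 mol.
Each Cu atom requires 2 electrons, so n(e⁻) = 2 × 2.785 = 5.570 mol.
Q = n(e⁻)·F = 5.570 × 96485 = 537500 C.
t = Q/I = 537500 / 12.00 A = 44790 s.

44800 s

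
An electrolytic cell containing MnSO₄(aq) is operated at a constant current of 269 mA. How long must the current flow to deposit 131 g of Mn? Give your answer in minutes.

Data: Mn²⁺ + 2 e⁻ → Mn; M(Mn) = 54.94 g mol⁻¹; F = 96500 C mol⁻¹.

28500 min

n(Mn) = m/M = 131 / 54.94 = 2.384 mol.
Each Mn atom requires 2 electrons, so n(e⁻) = 2 × 2.384 = 4.769 mol.
Q = n(e⁻)·F = 4.769 × 96500 = 460200 C.
t = Q/I = 460200 / 0.2690 A = 1711000 s = 28500 min.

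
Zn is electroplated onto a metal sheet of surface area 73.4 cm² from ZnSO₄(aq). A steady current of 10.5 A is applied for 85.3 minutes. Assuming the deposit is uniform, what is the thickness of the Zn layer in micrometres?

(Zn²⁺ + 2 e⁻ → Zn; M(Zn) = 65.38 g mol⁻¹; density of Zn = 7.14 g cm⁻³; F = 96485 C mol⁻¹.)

347 μm

Q = I·t = 10.50 × 5118.0 = 53740 C; n(e⁻) = 0.5570 mol.
n(Zn) = n(e⁻)/2 = 0.2785 mol, so m = 0.2785 × 65.38 = 18.21 g.
Volume = m/ρ = 18.21 / 7.14 = 2.550 cm³.
Thickness = V/A = 2.550 / 73.4 = 0.0347 cm = 347 μm.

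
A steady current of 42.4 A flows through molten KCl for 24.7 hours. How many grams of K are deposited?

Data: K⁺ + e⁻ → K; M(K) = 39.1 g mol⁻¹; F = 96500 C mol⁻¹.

1530 g

Q = I·t = 42.40 A × 88920 s = 3770000 C.
n(e⁻) = Q/F = 3770000 / 96500 = 39.07 mol.
K⁺ + e⁻ → K, so n(K) = n(e⁻)/1 = 39.07 mol.
m = n·M = 39.07 × 39.1 = 1530 g.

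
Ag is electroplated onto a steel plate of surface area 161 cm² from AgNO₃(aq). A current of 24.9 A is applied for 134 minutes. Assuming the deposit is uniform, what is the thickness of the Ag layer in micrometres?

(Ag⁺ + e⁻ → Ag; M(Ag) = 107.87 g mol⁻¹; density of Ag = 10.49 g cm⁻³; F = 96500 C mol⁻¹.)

Q = I·t = 24.90 × 8040.0 = 200200 C; n(e⁻) = 2.075 mol.
n(Ag) = n(e⁻)/1 = 2.075 mol, so m = 2.075 × 107.87 = 223.8 g.
Volume = m/ρ = 223.8 / 10.49 = 21.33 cm³.
Thickness = V/A = 21.33 / 161 = 0.133 cm = 1330 μm.

1330 μm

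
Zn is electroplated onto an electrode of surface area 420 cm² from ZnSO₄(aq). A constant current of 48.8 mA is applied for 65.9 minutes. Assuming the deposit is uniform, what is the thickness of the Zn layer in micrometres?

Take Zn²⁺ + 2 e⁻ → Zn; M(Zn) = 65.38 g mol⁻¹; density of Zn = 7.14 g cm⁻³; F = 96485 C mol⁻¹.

0.218 μm

Q = I·t = 0.04880 × 3954.0 = 193.0 C; n(e⁻) = 0.002000 mol.
n(Zn) = n(e⁻)/2 = 0.0009999 mol, so m = 0.0009999 × 65.38 = 0.06537 g.
Volume = m/ρ = 0.06537 / 7.14 = 0.009156 cm³.
Thickness = V/A = 0.009156 / 420 = 2.18 × 10⁻⁵ cm = 0.218 μm.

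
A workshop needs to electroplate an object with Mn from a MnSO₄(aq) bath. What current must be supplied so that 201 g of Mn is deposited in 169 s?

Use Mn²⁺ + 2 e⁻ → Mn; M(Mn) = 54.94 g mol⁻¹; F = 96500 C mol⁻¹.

4180 A

n(Mn) = 201 / 54.94 = 3.659 mol.
n(e⁻) = 2 × 3.659 = 7.317 mol.
Q = n(e⁻)·F = 7.317 × 96500 = 706100 C.
I = Q/t = 706100 / 169.00 s = 4180 A.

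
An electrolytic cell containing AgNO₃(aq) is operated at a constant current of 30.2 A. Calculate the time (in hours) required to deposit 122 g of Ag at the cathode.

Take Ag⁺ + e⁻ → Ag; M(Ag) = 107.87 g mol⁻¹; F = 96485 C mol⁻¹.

n(Ag) = m/M = 122 / 107.87 = 1.131 mol.
Each Ag atom requires 1 electron, so n(e⁻) = 1 × 1.131 = 1.131 mol.
Q = n(e⁻)·F = 1.131 × 96485 = 109100 C.
t = Q/I = 109100 / 30.20 A = 3613 s = 1.00 h.

1.00 h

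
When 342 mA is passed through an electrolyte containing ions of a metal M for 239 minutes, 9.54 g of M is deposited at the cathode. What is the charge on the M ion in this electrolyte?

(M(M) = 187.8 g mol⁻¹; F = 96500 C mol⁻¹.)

Q = I·t = 0.3420 A × 14340 s = 4904 C, so n(e⁻) = 4904/96500 = 0.05082 mol.
n(M) deposited = 9.54 / 187.8 = 0.05080 mol.
Electrons per atom = n(e⁻)/n(M) = 0.05082 / 0.05080 = 1.00 ≈ 1, so the ion is M⁺.

+1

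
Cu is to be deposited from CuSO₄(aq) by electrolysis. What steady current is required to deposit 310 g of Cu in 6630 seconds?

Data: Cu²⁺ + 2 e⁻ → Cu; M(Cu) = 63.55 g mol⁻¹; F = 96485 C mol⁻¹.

n(Cu) = 310 / 63.55 = 4.878 mol.
n(e⁻) = 2 × 4.878 = 9.756 mol.
Q = n(e⁻)·F = 9.756 × 96485 = 941300 C.
I = Q/t = 941300 / 6630.0 s = 142 A.

142 A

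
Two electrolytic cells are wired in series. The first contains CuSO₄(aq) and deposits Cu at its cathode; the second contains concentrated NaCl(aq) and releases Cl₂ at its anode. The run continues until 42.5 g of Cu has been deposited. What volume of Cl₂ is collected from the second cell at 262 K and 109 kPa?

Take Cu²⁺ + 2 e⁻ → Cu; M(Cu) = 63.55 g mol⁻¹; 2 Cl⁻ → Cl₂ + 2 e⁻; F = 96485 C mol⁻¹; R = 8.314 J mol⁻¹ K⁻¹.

n(Cu) = 42.5 / 63.55 = 0.6688 mol, so n(e⁻) = 2 × 0.6688 = 1.338 mol.
The cells are in series, so the same 1.338 mol of electrons passes through the second cell.
2 Cl⁻ → Cl₂ + 2 e⁻ — 2 mol e⁻ per mol Cl₂, so n(Cl₂) = 1.338/2 = 0.6688 mol.
V = nRT/P = (0.6688 × 8.314 × 262) / (109 × 10³) = 0.0134 m³ = 13.4 L.

13.4 L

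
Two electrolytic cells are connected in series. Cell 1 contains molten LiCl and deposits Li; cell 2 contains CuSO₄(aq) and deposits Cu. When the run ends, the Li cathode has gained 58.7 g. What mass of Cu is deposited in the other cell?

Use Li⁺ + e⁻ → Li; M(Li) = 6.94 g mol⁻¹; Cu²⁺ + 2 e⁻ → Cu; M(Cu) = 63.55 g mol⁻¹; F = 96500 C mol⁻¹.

n(Li) = 58.7 / 6.94 = 8.458 mol.
Since Li⁺ + e⁻ → Li, n(e⁻) passed = 1 × 8.458 = 8.458 mol.
Cells in series carry the same charge, so the same 8.458 mol of electrons passes through cell 2.
Cu²⁺ + 2 e⁻ → Cu, so n(Cu) = 8.458 / 2 = 4.229 mol.
m(Cu) = 4.229 × 63.55 = 269 g.

269 g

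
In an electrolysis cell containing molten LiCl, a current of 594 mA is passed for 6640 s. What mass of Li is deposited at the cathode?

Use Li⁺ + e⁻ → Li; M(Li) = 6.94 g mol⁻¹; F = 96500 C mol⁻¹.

0.284 g

Q = I·t = 0.5940 A × 6640.0 s = 3944 C.
n(e⁻) = Q/F = 3944 / 96500 = 0.04087 mol.
Li⁺ + e⁻ → Li, so n(Li) = n(e⁻)/1 = 0.04087 mol.
m = n·M = 0.04087 × 6.94 = 0.284 g.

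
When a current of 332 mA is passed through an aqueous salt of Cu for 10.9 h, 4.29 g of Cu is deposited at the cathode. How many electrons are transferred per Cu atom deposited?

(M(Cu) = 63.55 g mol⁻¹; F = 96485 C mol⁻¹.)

2

Q = I·t = 0.3320 A × 39240 s = 13030 C, so n(e⁻) = 13030/96485 = 0.1350 mol.
n(Cu) deposited = 4.29 / 63.55 = 0.06751 mol.
Electrons per atom = n(e⁻)/n(Cu) = 0.1350 / 0.06751 = 2.00 ≈ 2, so the ion is Cu²⁺.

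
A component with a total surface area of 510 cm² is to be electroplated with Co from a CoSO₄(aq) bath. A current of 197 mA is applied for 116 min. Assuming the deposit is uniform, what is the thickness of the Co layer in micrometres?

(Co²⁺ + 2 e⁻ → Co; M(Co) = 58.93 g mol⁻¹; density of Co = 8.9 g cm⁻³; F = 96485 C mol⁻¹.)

0.922 μm

Q = I·t = 0.1970 × 6960.0 = 1371 C; n(e⁻) = 0.01421 mol.
n(Co) = n(e⁻)/2 = 0.007105 mol, so m = 0.007105 × 58.93 = 0.4187 g.
Volume = m/ρ = 0.4187 / 8.9 = 0.04705 cm³.
Thickness = V/A = 0.04705 / 510 = 9.22 × 10⁻⁵ cm = 0.922 μm.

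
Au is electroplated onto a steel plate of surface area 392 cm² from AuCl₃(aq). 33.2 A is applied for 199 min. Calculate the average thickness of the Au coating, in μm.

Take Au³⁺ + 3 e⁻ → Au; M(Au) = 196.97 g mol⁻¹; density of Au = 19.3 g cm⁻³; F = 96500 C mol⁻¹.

Q = I·t = 33.20 × 11940 = 396400 C; n(e⁻) = 4.108 mol.
n(Au) = n(e⁻)/3 = 1.369 mol, so m = 1.369 × 196.97 = 269.7 g.
Volume = m/ρ = 269.7 / 19.3 = 13.97 cm³.
Thickness = V/A = 13.97 / 392 = 0.0356 cm = 356 μm.

356 μm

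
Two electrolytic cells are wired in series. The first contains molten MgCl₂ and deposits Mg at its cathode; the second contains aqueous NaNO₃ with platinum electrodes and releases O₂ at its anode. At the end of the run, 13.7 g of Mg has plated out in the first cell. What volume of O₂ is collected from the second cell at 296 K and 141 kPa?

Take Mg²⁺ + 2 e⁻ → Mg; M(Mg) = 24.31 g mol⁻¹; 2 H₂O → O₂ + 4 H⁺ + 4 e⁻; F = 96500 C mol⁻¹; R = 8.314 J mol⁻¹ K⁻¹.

n(Mg) = 13.7 / 24.31 = 0.5636 mol, so n(e⁻) = 2 × 0.5636 = 1.127 mol.
The cells are in series, so the same 1.127 mol of electrons passes through the second cell.
2 H₂O → O₂ + 4 H⁺ + 4 e⁻ — 4 mol e⁻ per mol O₂, so n(O₂) = 1.127/4 = 0.2818 mol.
V = nRT/P = (0.2818 × 8.314 × 296) / (141 × 10³) = 0.00492 m³ = 4.92 L.

4.92 L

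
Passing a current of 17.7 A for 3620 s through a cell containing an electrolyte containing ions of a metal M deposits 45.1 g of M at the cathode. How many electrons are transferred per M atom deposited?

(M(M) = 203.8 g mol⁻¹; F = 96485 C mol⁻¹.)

Q = I·t = 17.70 A × 3620.0 s = 64070 C, so n(e⁻) = 64070/96485 = 0.6641 mol.
n(M) deposited = 45.1 / 203.8 = 0.2213 mol.
Electrons per atom = n(e⁻)/n(M) = 0.6641 / 0.2213 = 3.00 ≈ 3, so the ion is M³⁺.

3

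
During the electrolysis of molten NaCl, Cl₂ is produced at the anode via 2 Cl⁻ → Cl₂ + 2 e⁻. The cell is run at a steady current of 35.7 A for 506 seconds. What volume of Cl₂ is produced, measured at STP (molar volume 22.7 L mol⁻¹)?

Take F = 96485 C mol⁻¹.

2.12 L

Q = I·t = 35.70 A × 506.00 s = 18060 C.
n(e⁻) = Q/F = 18060 / 96485 = 0.1872 mol.
2 electrons are transferred per Cl₂ molecule, so n(Cl₂) = 0.1872 / 2 = 0.09361 mol.
V = n × V_m = 0.09361 × 22.7 = 2.12 L.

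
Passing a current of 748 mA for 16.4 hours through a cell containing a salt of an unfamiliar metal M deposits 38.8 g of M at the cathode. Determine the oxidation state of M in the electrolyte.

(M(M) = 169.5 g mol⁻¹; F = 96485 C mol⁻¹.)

+2

Q = I·t = 0.7480 A × 59040 s = 44160 C, so n(e⁻) = 44160/96485 = 0.4577 mol.
n(M) deposited = 38.8 / 169.5 = 0.2289 mol.
Electrons per atom = n(e⁻)/n(M) = 0.4577 / 0.2289 = 2.00 ≈ 2, so the ion is M²⁺.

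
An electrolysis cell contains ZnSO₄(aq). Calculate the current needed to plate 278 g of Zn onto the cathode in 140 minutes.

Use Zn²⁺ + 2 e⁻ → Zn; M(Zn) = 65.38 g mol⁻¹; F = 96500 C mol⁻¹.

n(Zn) = 278 / 65.38 = 4.252 mol.
n(e⁻) = 2 × 4.252 = 8.504 mol.
Q = n(e⁻)·F = 8.504 × 96500 = 820600 C.
I = Q/t = 820600 / 8400.0 s = 97.7 A.

97.7 A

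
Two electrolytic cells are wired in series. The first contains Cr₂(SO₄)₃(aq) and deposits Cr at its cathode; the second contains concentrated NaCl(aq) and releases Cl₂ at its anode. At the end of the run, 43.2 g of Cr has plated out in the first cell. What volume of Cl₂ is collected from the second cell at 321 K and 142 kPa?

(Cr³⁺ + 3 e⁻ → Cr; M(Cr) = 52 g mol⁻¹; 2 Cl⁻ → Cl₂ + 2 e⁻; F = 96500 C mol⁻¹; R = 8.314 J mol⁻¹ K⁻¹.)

23.4 L

n(Cr) = 43.2 / 52 = 0.8308 mol, so n(e⁻) = 3 × 0.8308 = 2.492 mol.
The cells are in series, so the same 2.492 mol of electrons passes through the second cell.
2 Cl⁻ → Cl₂ + 2 e⁻ — 2 mol e⁻ per mol Cl₂, so n(Cl₂) = 2.492/2 = 1.246 mol.
V = nRT/P = (1.246 × 8.314 × 321) / (142 × 10³) = 0.0234 m³ = 23.4 L.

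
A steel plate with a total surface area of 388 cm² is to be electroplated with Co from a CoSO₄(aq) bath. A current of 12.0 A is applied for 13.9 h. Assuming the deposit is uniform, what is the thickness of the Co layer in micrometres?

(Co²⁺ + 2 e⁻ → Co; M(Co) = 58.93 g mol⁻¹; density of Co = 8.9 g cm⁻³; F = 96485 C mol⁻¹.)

Q = I·t = 12.00 × 50040 = 600500 C; n(e⁻) = 6.224 mol.
n(Co) = n(e⁻)/2 = 3.112 mol, so m = 3.112 × 58.93 = 183.4 g.
Volume = m/ρ = 183.4 / 8.9 = 20.60 cm³.
Thickness = V/A = 20.60 / 388 = 0.0531 cm = 531 μm.

531 μm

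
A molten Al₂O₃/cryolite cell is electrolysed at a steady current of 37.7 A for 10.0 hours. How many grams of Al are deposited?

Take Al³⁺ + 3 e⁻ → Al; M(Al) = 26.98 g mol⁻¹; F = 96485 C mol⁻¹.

127 g

Q = I·t = 37.70 A × 36000 s = 1357000 C.
n(e⁻) = Q/F = 1357000 / 96485 = 14.07 mol.
Al³⁺ + 3 e⁻ → Al, so n(Al) = n(e⁻)/3 = 4.689 mol.
m = n·M = 4.689 × 26.98 = 127 g.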